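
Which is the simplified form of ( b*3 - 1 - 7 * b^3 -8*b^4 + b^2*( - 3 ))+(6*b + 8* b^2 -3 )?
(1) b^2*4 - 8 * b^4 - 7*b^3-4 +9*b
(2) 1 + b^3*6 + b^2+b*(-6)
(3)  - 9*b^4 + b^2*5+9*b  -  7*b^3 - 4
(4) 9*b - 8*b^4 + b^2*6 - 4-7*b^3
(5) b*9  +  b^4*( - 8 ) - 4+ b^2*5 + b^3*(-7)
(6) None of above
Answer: 5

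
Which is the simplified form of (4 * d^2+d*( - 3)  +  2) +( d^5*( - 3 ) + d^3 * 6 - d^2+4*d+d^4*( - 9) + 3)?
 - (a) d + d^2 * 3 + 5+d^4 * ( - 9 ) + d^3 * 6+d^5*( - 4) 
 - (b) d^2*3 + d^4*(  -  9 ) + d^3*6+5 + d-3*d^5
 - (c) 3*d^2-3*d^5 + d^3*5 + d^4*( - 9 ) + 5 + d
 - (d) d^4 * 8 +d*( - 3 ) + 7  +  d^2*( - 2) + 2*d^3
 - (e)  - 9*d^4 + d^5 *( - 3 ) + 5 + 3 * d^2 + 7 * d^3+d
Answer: b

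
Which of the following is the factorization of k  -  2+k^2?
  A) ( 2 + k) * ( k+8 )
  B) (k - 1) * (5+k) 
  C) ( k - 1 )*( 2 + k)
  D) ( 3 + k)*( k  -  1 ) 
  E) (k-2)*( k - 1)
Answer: C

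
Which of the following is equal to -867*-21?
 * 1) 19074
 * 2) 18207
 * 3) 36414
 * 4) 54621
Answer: 2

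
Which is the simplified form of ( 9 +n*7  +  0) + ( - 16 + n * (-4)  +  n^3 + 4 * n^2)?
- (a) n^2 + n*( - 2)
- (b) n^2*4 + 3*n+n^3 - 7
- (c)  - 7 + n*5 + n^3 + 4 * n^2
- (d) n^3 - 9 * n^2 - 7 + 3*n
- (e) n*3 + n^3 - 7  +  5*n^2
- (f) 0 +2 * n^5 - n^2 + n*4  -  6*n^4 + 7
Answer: b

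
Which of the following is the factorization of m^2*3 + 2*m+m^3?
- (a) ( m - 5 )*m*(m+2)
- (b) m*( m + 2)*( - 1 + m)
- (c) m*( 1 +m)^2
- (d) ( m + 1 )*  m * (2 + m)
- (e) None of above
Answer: d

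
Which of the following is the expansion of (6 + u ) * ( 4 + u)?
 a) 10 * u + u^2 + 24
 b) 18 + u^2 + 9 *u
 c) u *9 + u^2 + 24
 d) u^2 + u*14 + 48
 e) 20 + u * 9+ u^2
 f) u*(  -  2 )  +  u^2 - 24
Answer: a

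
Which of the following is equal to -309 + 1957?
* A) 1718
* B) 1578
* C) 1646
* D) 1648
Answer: D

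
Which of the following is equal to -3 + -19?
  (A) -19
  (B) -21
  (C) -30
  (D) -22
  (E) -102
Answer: D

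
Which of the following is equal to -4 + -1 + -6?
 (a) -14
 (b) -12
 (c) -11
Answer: c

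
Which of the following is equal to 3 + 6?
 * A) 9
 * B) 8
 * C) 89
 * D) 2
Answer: A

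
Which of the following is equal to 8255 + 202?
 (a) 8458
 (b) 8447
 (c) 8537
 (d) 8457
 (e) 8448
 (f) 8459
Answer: d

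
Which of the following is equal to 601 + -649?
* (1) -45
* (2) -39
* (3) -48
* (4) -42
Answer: 3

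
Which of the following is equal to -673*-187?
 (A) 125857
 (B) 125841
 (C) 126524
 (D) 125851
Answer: D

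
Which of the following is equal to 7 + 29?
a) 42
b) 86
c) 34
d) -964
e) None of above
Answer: e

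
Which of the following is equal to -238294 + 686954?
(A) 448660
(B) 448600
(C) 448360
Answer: A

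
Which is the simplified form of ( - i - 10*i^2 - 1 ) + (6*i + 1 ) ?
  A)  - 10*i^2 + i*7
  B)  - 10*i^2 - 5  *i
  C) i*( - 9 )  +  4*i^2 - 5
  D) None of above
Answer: D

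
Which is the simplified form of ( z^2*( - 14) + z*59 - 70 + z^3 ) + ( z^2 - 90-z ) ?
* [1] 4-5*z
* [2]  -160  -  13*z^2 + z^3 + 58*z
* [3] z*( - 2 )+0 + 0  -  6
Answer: 2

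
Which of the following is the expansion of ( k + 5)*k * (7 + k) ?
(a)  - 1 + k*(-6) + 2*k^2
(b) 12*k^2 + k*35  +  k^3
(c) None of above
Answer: b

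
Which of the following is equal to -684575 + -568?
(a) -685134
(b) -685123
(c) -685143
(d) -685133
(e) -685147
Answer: c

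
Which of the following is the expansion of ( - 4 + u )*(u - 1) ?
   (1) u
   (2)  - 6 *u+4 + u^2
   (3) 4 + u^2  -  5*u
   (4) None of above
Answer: 3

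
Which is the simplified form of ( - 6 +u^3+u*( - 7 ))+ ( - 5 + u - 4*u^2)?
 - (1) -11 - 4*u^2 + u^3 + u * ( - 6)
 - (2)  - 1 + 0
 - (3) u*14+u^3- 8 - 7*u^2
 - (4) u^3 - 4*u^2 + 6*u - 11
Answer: 1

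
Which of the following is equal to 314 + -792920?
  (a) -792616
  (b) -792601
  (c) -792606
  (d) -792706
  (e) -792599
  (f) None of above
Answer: c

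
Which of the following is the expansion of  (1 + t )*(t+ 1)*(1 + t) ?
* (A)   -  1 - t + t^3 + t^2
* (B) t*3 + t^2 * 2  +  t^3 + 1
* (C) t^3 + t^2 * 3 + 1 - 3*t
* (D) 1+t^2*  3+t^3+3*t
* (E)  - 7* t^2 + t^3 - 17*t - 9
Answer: D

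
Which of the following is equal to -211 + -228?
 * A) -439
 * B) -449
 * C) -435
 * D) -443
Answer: A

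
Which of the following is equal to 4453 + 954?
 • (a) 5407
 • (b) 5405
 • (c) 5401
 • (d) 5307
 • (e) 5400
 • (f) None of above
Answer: a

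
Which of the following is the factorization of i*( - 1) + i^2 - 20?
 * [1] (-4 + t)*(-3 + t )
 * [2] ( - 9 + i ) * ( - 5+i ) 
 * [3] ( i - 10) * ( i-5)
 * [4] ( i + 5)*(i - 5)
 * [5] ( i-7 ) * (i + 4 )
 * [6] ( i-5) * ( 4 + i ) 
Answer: 6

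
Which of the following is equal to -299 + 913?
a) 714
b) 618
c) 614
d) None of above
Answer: c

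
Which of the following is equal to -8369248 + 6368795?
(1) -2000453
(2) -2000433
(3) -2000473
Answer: 1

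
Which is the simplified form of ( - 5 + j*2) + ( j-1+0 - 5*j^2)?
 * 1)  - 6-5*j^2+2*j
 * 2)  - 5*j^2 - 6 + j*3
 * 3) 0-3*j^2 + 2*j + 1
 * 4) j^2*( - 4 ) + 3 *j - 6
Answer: 2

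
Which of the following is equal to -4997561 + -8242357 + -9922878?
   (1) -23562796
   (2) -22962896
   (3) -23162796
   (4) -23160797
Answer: 3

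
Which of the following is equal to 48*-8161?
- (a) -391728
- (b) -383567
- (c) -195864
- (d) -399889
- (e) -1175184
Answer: a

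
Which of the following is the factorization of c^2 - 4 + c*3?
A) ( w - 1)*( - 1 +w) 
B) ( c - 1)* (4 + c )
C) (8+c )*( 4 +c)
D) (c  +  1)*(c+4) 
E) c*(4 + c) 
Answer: B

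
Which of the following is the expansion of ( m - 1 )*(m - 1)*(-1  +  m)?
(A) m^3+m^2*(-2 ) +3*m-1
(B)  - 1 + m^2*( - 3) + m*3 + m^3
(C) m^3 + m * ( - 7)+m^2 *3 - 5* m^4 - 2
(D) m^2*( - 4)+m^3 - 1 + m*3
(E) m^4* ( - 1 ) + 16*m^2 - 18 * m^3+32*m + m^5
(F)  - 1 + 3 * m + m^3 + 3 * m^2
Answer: B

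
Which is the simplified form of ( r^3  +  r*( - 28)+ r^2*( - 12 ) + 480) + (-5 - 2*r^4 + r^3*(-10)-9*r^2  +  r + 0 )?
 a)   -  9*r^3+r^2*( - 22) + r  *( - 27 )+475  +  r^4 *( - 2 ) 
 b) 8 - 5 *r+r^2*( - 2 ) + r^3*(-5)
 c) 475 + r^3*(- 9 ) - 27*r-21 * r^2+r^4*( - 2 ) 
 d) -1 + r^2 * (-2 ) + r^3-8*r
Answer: c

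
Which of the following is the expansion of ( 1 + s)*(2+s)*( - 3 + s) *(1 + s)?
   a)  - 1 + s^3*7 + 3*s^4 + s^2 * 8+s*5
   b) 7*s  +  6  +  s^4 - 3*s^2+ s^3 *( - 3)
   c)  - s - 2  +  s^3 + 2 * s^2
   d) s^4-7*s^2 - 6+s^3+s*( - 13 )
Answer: d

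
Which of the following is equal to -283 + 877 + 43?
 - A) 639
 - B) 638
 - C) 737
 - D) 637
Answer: D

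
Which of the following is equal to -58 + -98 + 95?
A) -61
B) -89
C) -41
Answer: A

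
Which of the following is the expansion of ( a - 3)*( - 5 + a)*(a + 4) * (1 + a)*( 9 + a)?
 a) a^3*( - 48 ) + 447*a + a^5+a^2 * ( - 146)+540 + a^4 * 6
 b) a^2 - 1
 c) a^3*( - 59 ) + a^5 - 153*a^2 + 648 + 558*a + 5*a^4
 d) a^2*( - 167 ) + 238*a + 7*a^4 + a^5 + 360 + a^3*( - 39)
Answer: a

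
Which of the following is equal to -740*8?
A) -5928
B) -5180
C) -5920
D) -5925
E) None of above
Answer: C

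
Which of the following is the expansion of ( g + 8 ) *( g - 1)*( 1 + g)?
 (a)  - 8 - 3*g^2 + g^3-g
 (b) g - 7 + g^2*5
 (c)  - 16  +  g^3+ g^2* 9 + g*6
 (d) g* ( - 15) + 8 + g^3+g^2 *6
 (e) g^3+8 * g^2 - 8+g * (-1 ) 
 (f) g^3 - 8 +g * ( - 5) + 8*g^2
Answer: e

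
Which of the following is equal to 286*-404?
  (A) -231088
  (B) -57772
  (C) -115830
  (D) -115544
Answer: D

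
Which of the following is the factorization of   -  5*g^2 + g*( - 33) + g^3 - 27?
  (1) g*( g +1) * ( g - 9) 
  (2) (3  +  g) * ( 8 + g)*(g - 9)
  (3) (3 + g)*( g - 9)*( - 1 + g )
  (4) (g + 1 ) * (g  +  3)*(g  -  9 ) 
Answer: 4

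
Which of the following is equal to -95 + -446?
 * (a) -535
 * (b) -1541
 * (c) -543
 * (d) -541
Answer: d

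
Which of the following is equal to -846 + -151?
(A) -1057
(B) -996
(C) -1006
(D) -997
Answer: D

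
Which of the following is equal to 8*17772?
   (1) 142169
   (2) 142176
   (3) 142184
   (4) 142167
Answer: 2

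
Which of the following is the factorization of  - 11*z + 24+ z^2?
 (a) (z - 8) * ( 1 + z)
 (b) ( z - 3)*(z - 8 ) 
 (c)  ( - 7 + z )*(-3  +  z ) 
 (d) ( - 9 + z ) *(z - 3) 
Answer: b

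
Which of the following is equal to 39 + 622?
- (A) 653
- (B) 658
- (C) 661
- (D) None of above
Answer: C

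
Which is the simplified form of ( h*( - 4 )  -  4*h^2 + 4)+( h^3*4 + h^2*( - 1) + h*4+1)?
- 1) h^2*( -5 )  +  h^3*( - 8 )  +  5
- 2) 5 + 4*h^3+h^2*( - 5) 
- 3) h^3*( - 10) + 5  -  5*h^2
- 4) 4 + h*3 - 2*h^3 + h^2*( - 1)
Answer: 2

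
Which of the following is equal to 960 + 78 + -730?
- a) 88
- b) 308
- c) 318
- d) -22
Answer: b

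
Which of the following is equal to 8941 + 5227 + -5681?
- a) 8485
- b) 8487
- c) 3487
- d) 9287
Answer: b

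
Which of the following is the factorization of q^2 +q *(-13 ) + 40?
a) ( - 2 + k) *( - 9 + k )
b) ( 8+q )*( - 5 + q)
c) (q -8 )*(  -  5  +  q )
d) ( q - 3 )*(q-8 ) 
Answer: c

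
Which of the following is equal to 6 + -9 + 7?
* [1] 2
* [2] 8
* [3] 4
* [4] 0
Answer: 3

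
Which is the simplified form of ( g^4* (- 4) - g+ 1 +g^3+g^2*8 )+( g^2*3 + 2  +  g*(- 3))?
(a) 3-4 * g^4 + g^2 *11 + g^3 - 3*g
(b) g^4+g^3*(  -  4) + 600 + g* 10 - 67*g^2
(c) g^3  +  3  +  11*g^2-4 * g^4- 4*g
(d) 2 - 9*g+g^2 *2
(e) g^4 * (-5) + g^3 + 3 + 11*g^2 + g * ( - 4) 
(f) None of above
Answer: c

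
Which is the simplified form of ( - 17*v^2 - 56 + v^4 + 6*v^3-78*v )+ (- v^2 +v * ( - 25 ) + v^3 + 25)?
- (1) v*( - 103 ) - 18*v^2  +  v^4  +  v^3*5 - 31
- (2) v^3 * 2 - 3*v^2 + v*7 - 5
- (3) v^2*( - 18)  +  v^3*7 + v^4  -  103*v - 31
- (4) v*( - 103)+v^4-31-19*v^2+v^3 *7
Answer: 3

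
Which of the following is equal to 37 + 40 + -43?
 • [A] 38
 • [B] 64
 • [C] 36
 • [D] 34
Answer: D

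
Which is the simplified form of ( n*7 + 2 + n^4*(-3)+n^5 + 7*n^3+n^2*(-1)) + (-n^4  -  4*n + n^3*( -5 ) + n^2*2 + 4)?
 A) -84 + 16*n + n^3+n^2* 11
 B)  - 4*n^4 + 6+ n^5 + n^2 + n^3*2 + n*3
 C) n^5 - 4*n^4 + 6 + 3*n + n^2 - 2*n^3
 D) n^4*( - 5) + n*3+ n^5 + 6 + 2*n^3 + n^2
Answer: B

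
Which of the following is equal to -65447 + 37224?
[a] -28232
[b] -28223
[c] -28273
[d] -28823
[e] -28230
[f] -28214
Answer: b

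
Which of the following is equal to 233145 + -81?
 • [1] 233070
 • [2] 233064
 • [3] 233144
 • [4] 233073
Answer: 2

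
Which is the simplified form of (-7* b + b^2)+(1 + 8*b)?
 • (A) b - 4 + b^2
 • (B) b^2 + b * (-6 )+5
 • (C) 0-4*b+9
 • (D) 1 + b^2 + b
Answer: D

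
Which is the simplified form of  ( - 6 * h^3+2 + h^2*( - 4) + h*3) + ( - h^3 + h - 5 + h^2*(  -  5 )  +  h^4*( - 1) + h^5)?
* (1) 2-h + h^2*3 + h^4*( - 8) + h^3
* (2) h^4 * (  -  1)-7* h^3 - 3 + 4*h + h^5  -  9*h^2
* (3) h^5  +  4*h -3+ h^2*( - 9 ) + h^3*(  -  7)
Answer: 2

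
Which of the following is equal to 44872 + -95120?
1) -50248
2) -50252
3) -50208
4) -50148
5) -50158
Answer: 1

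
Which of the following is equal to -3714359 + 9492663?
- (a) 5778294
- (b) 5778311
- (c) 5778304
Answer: c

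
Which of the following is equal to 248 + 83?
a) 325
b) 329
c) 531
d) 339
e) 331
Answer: e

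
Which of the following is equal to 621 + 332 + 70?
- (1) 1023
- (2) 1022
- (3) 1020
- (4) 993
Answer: 1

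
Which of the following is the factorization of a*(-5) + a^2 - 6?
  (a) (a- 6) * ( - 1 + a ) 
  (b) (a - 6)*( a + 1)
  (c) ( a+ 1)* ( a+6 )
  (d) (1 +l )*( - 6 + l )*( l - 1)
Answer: b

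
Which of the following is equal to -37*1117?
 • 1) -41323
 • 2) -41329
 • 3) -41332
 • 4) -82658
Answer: 2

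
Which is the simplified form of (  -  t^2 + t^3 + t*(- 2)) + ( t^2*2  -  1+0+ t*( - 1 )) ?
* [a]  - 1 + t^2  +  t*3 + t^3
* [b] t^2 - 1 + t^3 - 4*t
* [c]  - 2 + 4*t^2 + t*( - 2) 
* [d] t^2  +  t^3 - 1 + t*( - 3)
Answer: d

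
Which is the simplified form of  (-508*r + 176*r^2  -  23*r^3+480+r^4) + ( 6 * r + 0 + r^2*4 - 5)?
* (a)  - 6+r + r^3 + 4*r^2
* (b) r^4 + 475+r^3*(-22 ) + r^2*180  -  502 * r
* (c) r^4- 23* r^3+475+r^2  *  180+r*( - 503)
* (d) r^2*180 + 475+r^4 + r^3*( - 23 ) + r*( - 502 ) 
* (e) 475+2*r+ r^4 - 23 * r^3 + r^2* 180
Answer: d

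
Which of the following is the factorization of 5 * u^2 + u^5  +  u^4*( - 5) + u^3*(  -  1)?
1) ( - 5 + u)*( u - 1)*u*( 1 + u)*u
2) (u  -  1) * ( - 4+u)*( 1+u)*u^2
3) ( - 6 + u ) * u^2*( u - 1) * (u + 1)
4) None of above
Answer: 1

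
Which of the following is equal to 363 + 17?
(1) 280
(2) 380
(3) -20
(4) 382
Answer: 2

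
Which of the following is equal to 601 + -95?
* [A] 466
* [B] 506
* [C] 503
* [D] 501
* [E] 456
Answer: B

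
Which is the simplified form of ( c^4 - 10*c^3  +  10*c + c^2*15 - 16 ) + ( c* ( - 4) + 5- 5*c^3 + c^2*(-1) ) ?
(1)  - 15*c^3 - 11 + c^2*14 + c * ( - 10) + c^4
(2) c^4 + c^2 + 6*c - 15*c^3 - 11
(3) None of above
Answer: 3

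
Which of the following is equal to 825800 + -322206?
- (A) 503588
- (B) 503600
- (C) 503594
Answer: C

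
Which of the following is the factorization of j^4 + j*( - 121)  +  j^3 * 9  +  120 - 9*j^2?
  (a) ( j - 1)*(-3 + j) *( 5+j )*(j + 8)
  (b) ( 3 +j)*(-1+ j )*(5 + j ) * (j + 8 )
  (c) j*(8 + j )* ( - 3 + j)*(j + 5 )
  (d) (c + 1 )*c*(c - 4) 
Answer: a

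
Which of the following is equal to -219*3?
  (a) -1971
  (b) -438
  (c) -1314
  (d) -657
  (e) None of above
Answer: d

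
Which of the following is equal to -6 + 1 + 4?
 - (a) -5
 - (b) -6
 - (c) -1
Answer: c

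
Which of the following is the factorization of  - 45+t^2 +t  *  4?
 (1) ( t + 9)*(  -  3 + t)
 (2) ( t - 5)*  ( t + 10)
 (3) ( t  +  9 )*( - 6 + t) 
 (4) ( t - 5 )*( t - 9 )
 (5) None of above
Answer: 5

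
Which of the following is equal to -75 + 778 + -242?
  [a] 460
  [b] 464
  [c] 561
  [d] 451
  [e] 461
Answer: e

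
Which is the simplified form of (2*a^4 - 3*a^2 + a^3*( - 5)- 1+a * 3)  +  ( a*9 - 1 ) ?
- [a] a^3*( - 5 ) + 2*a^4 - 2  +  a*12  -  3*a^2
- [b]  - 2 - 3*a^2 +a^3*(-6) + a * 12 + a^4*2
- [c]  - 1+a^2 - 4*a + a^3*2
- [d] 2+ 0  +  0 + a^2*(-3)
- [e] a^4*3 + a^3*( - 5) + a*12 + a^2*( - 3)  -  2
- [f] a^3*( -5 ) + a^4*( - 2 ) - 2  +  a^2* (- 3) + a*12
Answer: a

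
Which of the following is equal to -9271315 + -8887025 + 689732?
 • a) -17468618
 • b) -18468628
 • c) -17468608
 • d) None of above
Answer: c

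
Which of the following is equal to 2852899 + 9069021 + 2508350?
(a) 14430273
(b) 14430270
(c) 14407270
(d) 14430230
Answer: b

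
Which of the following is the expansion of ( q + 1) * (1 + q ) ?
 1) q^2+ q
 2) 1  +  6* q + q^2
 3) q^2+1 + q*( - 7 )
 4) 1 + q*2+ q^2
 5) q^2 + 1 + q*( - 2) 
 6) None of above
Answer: 4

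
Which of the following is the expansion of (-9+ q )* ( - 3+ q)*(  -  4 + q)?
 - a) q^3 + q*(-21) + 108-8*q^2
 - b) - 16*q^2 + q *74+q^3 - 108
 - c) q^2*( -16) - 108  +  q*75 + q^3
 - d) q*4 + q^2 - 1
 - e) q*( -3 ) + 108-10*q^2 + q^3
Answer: c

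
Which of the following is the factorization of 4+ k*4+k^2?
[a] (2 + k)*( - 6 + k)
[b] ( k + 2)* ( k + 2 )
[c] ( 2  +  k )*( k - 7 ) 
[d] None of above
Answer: b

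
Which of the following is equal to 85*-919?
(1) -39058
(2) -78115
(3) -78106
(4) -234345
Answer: 2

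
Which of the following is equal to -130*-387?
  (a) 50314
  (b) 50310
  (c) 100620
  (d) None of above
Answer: b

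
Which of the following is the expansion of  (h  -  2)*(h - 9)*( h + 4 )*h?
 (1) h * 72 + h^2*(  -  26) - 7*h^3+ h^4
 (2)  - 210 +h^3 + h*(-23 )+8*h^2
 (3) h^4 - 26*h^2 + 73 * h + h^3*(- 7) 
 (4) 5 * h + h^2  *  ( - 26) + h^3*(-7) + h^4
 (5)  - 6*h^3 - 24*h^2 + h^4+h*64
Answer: 1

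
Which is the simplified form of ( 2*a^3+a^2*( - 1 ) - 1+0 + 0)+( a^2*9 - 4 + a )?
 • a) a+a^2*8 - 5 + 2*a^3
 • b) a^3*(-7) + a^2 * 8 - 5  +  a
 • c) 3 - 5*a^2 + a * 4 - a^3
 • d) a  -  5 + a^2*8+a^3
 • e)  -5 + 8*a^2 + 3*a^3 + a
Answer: a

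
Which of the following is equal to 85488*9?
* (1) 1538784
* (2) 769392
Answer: 2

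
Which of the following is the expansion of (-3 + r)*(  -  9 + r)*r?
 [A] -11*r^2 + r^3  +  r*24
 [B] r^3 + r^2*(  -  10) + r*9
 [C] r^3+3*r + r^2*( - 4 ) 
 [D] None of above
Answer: D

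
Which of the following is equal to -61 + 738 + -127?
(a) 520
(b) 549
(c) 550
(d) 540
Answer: c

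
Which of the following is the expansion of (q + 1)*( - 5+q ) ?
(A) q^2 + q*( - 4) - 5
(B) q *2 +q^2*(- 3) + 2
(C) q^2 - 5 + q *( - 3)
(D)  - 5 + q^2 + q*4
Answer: A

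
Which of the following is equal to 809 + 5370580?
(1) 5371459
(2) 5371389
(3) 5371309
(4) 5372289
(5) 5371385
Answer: 2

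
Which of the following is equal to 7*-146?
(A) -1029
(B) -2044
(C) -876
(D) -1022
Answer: D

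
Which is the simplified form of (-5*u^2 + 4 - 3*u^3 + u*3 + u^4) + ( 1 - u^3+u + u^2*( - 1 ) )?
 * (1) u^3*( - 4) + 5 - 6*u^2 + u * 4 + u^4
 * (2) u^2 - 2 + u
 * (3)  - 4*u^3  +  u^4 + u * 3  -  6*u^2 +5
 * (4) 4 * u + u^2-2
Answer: 1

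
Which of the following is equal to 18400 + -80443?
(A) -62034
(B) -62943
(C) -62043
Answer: C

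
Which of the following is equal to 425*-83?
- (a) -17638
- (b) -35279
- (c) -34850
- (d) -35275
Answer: d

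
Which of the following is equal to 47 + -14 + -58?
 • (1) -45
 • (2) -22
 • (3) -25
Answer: 3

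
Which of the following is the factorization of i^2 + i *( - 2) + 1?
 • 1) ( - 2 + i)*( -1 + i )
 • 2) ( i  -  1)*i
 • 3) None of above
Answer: 3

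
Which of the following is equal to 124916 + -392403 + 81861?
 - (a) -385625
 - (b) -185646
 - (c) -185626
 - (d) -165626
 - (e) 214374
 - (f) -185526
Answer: c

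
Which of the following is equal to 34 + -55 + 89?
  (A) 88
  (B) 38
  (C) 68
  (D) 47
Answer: C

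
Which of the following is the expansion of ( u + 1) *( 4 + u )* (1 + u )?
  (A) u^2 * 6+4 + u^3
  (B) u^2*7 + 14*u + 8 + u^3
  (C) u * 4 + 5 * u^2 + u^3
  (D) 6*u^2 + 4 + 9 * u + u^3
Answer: D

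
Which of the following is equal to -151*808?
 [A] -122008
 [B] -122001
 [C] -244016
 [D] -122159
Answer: A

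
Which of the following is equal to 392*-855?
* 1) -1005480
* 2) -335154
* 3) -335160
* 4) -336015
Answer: 3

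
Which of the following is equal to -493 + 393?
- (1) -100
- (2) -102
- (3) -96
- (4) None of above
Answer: 1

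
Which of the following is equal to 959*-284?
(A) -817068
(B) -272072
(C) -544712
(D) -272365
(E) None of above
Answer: E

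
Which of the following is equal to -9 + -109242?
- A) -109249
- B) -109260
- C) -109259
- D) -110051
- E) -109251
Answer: E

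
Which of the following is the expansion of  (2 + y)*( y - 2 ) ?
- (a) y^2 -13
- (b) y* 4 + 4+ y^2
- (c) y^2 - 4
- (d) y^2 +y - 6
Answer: c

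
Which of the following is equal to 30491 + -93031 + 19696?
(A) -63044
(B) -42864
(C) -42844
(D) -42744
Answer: C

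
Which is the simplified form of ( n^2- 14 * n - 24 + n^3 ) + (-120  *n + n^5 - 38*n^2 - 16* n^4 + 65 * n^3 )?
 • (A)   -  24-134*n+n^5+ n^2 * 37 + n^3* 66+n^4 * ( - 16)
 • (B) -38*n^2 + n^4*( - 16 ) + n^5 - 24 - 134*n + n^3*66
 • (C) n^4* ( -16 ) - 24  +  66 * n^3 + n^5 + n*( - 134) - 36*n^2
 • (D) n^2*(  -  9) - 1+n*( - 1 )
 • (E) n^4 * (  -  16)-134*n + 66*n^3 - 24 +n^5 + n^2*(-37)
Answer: E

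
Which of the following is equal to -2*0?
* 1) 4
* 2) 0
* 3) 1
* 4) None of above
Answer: 2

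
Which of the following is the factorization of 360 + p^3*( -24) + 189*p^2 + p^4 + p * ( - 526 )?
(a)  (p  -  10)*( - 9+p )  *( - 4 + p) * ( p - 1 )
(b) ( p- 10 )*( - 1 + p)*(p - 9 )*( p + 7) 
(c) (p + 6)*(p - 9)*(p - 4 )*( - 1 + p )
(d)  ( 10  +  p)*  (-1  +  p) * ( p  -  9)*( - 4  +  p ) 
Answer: a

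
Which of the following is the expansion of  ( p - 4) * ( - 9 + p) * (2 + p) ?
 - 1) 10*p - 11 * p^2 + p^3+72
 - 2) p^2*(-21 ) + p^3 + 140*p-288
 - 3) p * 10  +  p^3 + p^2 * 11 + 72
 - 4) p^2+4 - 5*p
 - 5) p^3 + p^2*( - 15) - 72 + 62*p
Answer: 1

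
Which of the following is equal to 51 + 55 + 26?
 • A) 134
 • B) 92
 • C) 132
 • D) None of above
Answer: C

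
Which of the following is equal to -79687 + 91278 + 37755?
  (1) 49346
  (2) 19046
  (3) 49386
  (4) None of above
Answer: 1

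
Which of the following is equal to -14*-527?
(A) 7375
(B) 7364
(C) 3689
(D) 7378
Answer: D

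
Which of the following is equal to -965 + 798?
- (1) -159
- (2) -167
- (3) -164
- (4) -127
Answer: 2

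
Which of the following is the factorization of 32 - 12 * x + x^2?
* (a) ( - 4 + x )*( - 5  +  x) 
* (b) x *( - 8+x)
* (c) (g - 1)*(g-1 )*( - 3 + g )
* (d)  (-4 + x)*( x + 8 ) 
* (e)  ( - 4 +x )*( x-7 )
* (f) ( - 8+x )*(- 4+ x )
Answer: f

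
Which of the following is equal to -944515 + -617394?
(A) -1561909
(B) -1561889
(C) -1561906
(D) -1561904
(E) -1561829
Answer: A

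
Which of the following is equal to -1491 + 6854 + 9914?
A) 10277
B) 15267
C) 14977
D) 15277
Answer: D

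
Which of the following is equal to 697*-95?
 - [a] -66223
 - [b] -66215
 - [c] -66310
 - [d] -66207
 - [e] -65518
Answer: b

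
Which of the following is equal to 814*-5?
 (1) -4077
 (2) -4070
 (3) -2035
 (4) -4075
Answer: 2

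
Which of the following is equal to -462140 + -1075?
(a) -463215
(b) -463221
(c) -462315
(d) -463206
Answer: a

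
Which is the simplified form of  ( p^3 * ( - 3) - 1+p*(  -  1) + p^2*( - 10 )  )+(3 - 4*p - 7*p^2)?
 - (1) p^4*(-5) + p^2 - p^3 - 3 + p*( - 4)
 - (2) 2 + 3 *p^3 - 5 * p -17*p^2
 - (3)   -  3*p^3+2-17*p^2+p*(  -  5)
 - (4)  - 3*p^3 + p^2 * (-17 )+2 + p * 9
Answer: 3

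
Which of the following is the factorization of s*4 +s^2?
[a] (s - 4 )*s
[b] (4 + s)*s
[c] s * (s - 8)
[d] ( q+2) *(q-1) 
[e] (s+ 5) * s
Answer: b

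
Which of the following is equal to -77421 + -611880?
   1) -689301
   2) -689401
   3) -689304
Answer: 1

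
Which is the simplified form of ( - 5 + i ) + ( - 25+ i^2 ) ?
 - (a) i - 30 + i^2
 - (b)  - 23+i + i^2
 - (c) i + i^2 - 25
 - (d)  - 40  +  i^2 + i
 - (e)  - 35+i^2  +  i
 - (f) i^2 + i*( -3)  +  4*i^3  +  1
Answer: a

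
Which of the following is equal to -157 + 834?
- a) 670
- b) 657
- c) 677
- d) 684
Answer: c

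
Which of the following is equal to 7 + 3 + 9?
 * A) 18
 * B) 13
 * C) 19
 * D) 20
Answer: C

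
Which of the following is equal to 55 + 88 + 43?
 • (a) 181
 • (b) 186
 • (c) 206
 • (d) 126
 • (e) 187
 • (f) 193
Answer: b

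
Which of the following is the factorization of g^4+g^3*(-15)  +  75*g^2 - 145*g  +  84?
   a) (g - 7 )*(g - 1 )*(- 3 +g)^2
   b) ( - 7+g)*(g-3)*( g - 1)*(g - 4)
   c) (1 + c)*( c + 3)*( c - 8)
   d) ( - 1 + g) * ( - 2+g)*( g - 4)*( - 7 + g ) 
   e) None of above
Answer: b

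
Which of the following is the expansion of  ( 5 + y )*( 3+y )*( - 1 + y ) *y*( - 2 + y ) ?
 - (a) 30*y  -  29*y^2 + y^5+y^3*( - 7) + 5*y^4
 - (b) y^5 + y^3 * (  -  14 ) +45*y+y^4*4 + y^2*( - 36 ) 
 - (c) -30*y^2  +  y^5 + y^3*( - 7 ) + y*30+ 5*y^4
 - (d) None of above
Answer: a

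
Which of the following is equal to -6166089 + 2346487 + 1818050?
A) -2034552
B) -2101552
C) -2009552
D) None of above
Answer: D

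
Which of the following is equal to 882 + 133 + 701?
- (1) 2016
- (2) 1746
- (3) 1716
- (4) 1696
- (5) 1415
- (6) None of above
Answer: 3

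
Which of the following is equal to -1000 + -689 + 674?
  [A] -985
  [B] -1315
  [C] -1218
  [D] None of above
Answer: D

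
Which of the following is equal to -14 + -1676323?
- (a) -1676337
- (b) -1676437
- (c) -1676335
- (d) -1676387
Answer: a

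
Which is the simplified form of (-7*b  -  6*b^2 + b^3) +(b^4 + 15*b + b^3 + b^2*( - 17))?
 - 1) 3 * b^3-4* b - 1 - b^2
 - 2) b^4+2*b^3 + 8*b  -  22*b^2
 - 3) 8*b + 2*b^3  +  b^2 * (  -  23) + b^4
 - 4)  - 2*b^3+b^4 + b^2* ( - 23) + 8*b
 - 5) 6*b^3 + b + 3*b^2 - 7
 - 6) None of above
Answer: 3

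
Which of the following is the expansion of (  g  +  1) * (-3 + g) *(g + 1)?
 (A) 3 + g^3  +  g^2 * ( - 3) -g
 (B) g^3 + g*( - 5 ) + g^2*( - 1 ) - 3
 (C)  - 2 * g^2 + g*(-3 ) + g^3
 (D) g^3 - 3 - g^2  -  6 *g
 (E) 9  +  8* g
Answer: B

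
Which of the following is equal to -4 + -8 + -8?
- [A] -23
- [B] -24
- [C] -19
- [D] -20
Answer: D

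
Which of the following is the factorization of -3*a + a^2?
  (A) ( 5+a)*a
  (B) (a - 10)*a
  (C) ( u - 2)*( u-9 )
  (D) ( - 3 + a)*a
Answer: D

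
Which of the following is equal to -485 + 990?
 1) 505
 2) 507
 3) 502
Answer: 1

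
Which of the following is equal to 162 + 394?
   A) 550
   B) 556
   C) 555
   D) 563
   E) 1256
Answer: B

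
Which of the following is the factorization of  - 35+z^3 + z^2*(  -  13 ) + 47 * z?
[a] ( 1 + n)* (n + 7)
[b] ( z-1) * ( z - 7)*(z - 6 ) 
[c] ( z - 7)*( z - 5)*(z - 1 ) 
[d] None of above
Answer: c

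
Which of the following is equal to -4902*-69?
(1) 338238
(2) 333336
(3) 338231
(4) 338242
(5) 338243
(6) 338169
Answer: 1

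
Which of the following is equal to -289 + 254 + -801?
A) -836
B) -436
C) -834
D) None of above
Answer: A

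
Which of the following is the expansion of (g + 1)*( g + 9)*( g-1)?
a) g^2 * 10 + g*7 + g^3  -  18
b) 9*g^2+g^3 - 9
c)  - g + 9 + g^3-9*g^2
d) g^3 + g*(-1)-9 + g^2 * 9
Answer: d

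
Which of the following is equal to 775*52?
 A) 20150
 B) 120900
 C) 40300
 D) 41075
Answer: C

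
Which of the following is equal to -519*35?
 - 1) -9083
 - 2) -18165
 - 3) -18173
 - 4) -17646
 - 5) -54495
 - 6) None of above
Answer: 2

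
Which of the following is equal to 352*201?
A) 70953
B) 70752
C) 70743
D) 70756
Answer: B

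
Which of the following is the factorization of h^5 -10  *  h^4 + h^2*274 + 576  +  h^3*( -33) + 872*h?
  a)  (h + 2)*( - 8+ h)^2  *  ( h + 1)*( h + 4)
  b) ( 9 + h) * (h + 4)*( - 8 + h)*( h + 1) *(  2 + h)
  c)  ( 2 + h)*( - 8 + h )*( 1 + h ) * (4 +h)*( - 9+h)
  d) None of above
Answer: c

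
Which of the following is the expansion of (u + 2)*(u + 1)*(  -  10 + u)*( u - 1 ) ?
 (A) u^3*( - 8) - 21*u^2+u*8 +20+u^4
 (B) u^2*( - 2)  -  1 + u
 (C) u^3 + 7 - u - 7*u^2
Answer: A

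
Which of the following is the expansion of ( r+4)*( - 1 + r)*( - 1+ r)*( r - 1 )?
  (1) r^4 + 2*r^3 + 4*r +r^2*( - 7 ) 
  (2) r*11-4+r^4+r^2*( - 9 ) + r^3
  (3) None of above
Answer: 2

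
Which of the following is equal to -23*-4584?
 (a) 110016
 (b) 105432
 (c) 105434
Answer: b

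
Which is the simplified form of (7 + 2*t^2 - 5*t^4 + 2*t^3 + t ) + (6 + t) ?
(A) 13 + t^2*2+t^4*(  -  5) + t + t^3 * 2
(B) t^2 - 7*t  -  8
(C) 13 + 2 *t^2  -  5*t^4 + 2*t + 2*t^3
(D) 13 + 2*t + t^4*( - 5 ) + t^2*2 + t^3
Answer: C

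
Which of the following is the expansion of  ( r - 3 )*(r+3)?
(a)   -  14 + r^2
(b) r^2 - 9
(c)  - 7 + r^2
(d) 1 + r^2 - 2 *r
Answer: b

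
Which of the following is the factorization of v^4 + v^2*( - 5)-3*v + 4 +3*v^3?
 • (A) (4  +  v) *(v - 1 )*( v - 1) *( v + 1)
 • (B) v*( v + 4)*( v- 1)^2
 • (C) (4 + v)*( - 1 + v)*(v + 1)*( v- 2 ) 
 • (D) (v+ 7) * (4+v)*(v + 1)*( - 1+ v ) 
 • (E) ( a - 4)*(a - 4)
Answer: A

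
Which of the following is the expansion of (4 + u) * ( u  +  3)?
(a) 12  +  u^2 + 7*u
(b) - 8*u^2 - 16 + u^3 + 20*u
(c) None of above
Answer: a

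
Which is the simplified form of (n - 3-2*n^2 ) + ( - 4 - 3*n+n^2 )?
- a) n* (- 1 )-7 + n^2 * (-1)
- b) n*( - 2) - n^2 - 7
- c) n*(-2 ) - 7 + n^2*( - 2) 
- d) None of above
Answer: b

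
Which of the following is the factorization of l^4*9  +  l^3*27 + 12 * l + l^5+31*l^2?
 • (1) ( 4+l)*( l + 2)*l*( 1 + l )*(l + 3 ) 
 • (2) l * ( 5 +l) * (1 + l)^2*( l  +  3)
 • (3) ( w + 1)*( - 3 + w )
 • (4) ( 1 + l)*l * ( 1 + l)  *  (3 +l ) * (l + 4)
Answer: 4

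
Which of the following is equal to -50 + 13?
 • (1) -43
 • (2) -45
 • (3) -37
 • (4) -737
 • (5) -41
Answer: 3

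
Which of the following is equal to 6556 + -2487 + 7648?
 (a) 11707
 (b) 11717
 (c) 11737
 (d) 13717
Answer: b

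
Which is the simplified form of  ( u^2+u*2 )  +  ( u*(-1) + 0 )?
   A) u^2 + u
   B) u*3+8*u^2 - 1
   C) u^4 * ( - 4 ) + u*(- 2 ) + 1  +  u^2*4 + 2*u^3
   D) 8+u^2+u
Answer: A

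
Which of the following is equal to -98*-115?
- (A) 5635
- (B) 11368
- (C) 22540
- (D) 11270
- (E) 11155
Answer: D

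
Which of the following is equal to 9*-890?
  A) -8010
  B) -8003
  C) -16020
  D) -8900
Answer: A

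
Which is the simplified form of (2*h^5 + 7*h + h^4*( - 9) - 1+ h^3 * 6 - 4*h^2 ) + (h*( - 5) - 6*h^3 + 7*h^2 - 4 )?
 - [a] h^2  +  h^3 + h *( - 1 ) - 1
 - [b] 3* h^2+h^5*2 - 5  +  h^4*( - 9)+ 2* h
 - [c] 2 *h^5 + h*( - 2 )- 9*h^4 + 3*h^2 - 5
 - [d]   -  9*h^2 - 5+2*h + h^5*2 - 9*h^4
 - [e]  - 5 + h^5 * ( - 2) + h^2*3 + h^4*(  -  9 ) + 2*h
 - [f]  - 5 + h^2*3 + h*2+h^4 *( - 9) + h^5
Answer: b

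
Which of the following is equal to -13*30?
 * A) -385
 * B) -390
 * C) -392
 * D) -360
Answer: B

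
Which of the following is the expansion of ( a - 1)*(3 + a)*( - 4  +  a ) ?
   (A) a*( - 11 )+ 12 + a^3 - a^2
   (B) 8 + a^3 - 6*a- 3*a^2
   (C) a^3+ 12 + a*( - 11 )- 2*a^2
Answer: C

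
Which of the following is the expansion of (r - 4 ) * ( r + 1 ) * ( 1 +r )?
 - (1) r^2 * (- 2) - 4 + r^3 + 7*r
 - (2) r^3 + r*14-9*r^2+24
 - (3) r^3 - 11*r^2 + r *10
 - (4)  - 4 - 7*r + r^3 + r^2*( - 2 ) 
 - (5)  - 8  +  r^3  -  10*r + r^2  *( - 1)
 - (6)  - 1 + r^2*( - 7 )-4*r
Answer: 4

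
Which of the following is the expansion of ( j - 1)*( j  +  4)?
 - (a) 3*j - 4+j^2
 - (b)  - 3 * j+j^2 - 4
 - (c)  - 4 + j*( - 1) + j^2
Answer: a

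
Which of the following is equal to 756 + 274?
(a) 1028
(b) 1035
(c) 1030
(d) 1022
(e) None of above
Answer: c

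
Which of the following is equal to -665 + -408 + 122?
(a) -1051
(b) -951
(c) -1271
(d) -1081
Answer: b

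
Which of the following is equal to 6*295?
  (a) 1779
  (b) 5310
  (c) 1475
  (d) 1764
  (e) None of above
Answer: e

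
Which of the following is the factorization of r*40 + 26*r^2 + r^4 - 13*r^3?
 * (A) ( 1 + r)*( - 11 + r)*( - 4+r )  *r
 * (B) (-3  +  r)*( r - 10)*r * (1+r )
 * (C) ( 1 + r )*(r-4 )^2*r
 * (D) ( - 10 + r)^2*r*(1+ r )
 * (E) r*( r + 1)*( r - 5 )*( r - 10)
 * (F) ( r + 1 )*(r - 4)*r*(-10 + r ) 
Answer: F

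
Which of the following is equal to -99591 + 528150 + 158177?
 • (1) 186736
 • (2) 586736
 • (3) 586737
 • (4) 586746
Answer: 2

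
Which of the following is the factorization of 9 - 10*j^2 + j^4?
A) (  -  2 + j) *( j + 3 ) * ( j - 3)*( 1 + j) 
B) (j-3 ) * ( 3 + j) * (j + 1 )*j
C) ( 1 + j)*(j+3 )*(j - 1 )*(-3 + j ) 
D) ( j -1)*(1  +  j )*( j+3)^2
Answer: C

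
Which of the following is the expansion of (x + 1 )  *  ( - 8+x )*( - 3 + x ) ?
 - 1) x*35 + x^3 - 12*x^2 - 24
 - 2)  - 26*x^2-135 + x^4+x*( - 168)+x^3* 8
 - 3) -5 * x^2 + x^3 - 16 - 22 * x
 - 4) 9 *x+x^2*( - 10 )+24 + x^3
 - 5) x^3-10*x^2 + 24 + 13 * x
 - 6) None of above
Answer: 5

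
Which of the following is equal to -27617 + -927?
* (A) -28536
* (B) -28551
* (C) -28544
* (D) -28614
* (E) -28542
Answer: C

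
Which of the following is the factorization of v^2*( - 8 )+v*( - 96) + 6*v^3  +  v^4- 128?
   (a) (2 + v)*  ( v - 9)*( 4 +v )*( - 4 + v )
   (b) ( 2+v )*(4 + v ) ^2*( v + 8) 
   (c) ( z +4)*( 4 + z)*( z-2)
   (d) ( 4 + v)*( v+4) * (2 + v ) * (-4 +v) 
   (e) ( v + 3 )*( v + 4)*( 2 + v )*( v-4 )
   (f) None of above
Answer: d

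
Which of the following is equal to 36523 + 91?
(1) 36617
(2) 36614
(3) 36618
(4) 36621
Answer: 2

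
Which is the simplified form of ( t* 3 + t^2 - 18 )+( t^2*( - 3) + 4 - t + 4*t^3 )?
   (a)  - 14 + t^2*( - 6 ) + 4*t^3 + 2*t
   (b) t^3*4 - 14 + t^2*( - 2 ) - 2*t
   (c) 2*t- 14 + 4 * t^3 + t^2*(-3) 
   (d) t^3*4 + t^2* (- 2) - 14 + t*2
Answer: d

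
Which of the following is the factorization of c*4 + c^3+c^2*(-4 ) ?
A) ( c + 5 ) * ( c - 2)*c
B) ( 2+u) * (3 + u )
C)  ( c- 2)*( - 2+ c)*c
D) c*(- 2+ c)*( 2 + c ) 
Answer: C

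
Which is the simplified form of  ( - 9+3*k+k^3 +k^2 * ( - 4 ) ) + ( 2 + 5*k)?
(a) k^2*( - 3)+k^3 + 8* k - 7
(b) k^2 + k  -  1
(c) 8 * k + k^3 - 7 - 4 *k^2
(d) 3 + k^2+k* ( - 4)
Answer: c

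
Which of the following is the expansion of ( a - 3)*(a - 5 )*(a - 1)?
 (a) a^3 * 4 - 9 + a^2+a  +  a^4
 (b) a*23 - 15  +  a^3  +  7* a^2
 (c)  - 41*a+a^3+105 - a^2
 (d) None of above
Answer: d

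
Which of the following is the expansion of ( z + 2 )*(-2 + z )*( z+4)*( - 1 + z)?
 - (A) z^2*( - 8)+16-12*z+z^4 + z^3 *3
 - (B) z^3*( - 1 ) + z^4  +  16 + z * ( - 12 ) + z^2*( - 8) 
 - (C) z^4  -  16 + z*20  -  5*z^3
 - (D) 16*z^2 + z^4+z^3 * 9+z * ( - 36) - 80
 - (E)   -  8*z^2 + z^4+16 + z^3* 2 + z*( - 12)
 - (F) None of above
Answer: A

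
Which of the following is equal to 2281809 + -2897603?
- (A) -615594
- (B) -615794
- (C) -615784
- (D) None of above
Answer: B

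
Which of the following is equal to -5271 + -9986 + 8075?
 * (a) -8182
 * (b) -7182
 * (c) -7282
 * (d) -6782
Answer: b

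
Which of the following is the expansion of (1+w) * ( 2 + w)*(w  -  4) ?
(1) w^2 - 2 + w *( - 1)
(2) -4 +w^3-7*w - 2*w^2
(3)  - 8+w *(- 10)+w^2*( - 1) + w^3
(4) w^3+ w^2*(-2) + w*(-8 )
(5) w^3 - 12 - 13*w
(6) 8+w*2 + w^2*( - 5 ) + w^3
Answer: 3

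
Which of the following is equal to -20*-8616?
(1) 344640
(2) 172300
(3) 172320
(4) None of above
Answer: 3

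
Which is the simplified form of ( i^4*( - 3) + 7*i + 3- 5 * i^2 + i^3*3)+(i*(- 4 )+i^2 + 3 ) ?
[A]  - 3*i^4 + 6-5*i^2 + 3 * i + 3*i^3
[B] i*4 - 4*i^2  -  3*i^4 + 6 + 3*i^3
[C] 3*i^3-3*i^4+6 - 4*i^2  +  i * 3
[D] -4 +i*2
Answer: C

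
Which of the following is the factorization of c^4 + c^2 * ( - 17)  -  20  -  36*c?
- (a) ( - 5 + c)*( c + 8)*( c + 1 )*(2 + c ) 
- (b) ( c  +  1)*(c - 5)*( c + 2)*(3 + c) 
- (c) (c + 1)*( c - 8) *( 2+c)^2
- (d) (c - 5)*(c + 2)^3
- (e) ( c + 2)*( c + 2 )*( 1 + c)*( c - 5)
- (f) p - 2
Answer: e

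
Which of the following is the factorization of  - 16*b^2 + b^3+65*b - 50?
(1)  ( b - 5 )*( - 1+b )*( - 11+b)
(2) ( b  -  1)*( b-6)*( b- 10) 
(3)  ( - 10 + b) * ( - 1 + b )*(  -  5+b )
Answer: 3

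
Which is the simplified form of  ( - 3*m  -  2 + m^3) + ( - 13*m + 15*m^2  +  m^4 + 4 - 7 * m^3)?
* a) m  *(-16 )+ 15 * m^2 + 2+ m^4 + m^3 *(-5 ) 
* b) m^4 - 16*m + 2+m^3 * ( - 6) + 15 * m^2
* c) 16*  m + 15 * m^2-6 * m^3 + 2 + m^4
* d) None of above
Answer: b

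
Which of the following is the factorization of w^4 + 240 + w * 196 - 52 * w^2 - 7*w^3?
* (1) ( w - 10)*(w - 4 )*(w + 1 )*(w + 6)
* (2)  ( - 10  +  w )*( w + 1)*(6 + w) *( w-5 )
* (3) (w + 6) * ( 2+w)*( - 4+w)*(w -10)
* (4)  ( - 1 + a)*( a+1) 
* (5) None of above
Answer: 1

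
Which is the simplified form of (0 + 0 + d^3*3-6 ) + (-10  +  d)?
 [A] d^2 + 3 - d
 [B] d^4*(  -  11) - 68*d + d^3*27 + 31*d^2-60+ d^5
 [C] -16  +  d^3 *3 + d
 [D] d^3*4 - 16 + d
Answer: C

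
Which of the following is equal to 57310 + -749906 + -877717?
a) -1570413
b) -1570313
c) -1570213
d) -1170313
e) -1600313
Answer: b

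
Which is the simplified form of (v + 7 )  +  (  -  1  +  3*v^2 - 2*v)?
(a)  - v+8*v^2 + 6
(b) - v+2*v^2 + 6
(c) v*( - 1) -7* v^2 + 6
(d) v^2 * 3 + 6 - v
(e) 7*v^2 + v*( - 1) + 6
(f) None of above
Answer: d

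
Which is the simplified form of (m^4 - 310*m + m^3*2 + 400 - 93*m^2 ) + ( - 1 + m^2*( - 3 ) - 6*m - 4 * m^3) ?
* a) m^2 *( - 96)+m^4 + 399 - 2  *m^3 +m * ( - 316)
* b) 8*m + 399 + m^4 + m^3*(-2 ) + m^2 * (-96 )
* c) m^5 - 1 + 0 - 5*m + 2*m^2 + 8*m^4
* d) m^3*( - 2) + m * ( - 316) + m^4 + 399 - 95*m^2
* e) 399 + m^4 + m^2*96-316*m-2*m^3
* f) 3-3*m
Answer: a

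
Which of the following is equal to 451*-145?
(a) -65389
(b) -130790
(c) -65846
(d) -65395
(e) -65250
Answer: d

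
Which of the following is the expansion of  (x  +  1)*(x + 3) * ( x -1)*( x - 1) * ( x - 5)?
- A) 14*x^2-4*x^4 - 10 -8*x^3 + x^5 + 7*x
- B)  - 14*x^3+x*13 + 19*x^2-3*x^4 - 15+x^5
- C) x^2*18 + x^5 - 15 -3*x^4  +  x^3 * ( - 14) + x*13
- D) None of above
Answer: C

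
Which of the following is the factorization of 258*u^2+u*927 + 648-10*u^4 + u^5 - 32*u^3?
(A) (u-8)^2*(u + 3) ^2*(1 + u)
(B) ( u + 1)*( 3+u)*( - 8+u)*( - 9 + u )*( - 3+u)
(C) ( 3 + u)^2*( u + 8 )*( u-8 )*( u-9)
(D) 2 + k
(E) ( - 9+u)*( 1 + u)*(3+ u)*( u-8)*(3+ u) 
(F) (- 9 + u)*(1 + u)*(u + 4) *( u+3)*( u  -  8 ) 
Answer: E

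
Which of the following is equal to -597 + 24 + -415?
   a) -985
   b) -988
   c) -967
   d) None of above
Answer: b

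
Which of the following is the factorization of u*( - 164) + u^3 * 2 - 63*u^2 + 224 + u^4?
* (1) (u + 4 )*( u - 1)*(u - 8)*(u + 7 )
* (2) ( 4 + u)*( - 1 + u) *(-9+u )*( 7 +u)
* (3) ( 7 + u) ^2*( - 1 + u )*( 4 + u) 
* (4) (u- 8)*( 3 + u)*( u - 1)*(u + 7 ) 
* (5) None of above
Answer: 1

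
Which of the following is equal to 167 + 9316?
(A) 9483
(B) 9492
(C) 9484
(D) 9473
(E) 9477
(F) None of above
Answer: A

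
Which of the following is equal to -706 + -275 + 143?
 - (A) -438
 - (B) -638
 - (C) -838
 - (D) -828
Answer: C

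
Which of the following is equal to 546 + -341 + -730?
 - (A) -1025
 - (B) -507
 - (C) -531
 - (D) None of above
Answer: D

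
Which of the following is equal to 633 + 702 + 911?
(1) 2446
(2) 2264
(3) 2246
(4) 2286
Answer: 3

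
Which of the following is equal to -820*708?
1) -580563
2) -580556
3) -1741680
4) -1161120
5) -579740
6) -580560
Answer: 6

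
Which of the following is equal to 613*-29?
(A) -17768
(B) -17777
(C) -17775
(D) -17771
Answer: B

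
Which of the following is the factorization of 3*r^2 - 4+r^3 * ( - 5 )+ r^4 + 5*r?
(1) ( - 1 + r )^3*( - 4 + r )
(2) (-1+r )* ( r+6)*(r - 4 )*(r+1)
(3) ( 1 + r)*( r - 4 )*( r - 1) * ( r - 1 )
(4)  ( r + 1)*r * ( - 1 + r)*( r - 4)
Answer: 3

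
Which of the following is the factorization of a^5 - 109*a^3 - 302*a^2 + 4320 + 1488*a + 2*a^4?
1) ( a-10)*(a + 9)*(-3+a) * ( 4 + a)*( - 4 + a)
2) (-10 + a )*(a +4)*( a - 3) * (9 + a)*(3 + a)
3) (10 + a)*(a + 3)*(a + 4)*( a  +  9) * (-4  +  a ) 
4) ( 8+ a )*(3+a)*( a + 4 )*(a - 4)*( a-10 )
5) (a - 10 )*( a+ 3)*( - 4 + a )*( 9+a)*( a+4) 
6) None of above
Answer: 5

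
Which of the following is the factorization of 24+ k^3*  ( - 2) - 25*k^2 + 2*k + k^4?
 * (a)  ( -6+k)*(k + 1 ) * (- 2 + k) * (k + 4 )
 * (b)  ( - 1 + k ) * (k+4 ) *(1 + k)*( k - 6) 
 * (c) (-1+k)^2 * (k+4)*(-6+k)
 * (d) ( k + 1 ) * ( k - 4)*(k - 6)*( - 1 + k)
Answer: b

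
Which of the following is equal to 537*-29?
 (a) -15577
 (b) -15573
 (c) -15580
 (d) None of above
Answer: b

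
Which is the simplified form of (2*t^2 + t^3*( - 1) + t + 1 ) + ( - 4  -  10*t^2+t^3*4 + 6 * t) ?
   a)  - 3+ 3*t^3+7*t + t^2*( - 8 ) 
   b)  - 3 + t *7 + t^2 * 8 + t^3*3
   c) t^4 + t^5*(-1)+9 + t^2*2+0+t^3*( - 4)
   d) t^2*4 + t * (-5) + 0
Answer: a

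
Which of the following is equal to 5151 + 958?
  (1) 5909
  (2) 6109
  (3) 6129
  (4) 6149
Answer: 2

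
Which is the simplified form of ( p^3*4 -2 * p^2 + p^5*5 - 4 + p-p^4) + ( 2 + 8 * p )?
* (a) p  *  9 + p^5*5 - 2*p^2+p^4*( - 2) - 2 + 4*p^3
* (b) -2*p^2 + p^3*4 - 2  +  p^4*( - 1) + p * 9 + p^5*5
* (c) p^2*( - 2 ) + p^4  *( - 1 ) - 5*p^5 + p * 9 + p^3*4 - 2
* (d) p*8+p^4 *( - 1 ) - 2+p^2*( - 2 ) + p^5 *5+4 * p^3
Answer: b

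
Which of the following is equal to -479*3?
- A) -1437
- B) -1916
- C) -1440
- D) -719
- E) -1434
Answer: A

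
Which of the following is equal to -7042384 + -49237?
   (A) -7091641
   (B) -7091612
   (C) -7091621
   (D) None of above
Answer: C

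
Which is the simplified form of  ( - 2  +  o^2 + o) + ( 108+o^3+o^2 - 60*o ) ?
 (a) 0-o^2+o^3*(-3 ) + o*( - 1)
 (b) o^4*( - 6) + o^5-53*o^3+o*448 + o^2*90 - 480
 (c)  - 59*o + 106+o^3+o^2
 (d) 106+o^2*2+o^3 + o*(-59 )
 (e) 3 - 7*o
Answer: d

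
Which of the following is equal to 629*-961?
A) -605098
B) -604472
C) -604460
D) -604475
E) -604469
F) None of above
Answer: E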